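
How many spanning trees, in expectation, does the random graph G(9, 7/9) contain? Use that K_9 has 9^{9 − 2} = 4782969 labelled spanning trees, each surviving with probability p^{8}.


K_9 has 9^{9 − 2} = 4782969 labelled spanning trees.
For each such spanning tree H, let X_H = 1 if all 8 edges of H are present in G. Then P[X_H = 1] = p^{8} = (7/9)^{8} = 5764801/43046721.
By linearity: E[X] = Σ_H E[X_H] = 4782969 · p^{8} = 4782969 · 5764801/43046721 = 5764801/9.
Numerically: E[X] ≈ 6.4053e+05.

E[X] = 4782969 · (7/9)^{8} = 5764801/9 ≈ 6.4053e+05.


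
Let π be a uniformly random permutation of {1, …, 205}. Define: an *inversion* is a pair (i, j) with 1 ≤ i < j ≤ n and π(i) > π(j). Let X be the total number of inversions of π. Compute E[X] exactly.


Write X = Σ X_I over the C(205, 2) = 20910 pairs i < j, with X_I the indicator of one inversion.
There are 20910 indicators.
For each fixed pair i < j, the values π(i) and π(j) are two distinct elements of {1, …, 205} in uniformly random order; by symmetry P[π(i) > π(j)] = 1/2.
By linearity: E[X] = 20910 · (1/2) = C(205, 2) · (1/2) = 20910/2 = 10455 ≈ 10455.0000.

E[X] = 10455 = 10455.0000.


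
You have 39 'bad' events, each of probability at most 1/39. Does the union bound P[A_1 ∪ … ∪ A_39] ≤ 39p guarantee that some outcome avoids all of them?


Union bound: P[∪_{i=1}^{39} A_i] ≤ Σ_i P[A_i] ≤ 39·p = 39·(1/39) = 1.
Numerically: 1 ≈ 1.000.
Is 1 < 1? NO.
Since the bound 1 is ≥ 1, the union bound is uninformative here; it does NOT by itself certify existence.

39·p = 1 ≈ 1.000; existence NOT certified by the union bound.


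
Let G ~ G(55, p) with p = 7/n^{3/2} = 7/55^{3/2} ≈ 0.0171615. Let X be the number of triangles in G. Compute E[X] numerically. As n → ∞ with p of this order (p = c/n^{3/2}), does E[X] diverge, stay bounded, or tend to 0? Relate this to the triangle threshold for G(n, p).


Number of potential triangles: C(55, 3) = 26235.
Each occurs with probability p³ ≈ (0.0171615)³ ≈ 5.05431165e-06.
By linearity: E[X] = C(55, 3)·p³ ≈ 26235 · 5.05431165e-06 ≈ 0.132600.
Since α = 3/2 > 1, p = c/n^{3/2} = o(1/n) is below the triangle threshold p ~ 1/n. Asymptotically E[X] ~ (c³/6)·n^{3(1−α)} = (7³/6)·n^{-1.5} → 0, so by Markov's inequality G has no triangles w.h.p.

E[X] ≈ 0.132600; in regime p = Θ(1/n^{3/2}) E[X] tends to 0 (below the triangle threshold p ~ 1/n).


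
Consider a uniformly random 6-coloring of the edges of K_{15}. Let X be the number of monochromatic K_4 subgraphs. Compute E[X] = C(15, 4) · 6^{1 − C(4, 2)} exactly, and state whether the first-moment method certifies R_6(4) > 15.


E[X] = C(15, 4) · 6^{1 − 6} = 1365 · 6^{−5} = 1365/7776.
As a reduced fraction: E[X] = 455/2592 ≈ 0.17554.
Is E[X] < 1? YES.
Since E[X] < 1, there exists a 6-coloring of K_{15} with no monochromatic K_4; hence R_6(4) > 15.

E[X] = 455/2592 ≈ 0.17554; E[X] < 1, so R_6(4) > 15.


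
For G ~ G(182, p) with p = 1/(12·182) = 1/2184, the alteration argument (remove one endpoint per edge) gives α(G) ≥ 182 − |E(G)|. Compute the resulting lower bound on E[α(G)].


E[|E(G)|] = C(182, 2)·p = 16471 · (1/2184) = 181/24.
E[α(G)] ≥ n − E[|E(G)|] = 182 − 181/24 = 4187/24.
Numerically: ≈ 174.458.
(This is only a lower bound; the true E[α(G)] may be larger.)

E[α(G)] ≥ 4187/24 ≈ 174.458.


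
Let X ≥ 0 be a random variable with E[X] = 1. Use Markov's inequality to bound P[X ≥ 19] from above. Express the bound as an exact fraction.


μ = E[X] = 1, a = 19.
Markov: P[X ≥ 19] ≤ μ/a = (1)/19 = 1/19.
Numerically: ≈ 0.05263.
(Since a = 19 > μ = 1.00000, the bound 1/19 is < 1 and informative.)

P[X ≥ 19] ≤ 1/19 ≈ 0.05263.


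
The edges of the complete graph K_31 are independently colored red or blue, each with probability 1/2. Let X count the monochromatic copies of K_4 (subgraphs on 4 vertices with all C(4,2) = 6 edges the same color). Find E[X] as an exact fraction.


Let X = Σ_S X_S over the C(31, 4) = 31465 subsets S of size 4, where X_S = 1 if the K_4 on S is monochromatic.
For a fixed S, the K_4 on S has C(4, 2) = 6 edges. P[all 6 edges red] = (1/2)^6, and likewise for blue, so P[monochromatic] = 2·(1/2)^6 = 2^{1 − 6} = 1/32.
By linearity: E[X] = C(31, 4) · 2^{1 − 6} = 31465 · 1/32 = 31465/32.
Numerically: E[X] ≈ 983.28125.

E[X] = C(31,4)·2^(1−C(4,2)) = 31465/32 ≈ 983.28125.


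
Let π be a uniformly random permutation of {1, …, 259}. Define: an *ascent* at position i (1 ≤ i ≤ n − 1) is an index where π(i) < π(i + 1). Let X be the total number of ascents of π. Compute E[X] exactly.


Write X = Σ X_I over i = 1, …, 258, with X_I the indicator of one ascent.
There are 258 indicators.
For each fixed i, the pair (π(i), π(i+1)) is a uniformly random ordered pair of distinct values from {1, …, 259}; by symmetry P[π(i) < π(i+1)] = 1/2.
By linearity: E[X] = 258 · (1/2) = (259 − 1) · (1/2) = 129 ≈ 129.000.

E[X] = 129 = 129.000.


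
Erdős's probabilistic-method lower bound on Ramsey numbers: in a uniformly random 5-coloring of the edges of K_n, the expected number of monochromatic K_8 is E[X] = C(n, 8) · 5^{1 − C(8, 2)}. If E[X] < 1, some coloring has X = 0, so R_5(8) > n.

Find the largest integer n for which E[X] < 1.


We need C(n, 8) · 5^{1 − 28} < 1, i.e. C(n, 8) < 5^{28 − 1} = 7450580596923828125.
Check values of n near the boundary:
  n = 860: C(860, 8) = 7182671140665308145; 7182671140665308145 < 7450580596923828125? YES
  n = 861: C(861, 8) = 7250034996615275865; 7250034996615275865 < 7450580596923828125? YES
  n = 862: C(862, 8) = 7317951015318931845; 7317951015318931845 < 7450580596923828125? YES
  n = 863: C(863, 8) = 7386423071602617757; 7386423071602617757 < 7450580596923828125? YES
  n = 864: C(864, 8) = 7455455062926006708; 7455455062926006708 < 7450580596923828125? NO
  n = 865: C(865, 8) = 7525050909487743060; 7525050909487743060 < 7450580596923828125? NO
The largest n with C(n, 8) < 7450580596923828125 is n = 863 (where E[X] = 7386423071602617757/7450580596923828125 ≈ 0.9914). Hence R_5(8) > 863, i.e. R_5(8) ≥ 864.

Largest n = 863; hence R_5(8) > 863.


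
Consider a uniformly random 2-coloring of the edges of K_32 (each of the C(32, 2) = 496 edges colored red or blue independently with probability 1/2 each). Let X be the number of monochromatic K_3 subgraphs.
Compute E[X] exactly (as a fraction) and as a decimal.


Let X = Σ_S X_S over the C(32, 3) = 4960 subsets S of size 3, where X_S = 1 if the K_3 on S is monochromatic.
For a fixed S, the K_3 on S has C(3, 2) = 3 edges. P[all 3 edges red] = (1/2)^3, and likewise for blue, so P[monochromatic] = 2·(1/2)^3 = 2^{1 − 3} = 1/4.
By linearity of expectation: E[X] = C(32, 3) · 2^{1 − 3} = 4960 · 1/4 = 1240.
Numerically: E[X] ≈ 1240.000000.

E[X] = C(32,3)·2^(1−C(3,2)) = 1240 ≈ 1240.000000.


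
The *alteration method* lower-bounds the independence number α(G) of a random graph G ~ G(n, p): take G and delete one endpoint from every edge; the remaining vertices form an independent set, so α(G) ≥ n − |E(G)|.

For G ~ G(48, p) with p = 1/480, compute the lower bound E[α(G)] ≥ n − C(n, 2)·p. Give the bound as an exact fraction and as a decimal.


E[|E(G)|] = C(48, 2)·p = 1128 · (1/480) = 47/20.
E[α(G)] ≥ n − E[|E(G)|] = 48 − 47/20 = 913/20.
Numerically: ≈ 45.6500.
(This is only a lower bound; the true E[α(G)] may be larger.)

E[α(G)] ≥ 913/20 ≈ 45.6500.


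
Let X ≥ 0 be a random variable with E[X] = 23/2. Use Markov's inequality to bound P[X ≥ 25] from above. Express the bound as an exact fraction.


μ = E[X] = 23/2, a = 25.
Markov: P[X ≥ 25] ≤ μ/a = (23/2)/25 = 23/50.
Numerically: ≈ 0.460.
(Since a = 25 > μ = 11.500, the bound 23/50 is < 1 and informative.)

P[X ≥ 25] ≤ 23/50 ≈ 0.460.


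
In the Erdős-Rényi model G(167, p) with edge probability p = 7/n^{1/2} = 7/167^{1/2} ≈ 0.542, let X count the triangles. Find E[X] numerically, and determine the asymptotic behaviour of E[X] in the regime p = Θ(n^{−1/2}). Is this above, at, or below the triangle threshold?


Number of potential triangles: C(167, 3) = 762355.
Each occurs with probability p³ ≈ (0.542)³ ≈ 1.58935e-01.
By linearity: E[X] = C(167, 3)·p³ ≈ 762355 · 1.58935e-01 ≈ 121164.855.
Since α = 1/2 < 1, p = c/n^{1/2} ≫ 1/n is above the triangle threshold p ~ 1/n. Asymptotically E[X] ~ (c³/6)·n^{3(1−α)} = (7³/6)·n^{1.5} → ∞; triangles are abundant w.h.p.

E[X] ≈ 121164.855; in regime p = Θ(1/n^{1/2}) E[X] diverges (above the triangle threshold p ~ 1/n).


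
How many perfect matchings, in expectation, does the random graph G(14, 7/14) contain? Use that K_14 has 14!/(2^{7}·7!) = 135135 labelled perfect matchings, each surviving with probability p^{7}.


K_14 has 14!/(2^{7}·7!) = 135135 labelled perfect matchings.
For each such perfect matching H, let X_H = 1 if all 7 edges of H are present in G. Then P[X_H = 1] = p^{7} = (1/2)^{7} = 1/128.
By linearity: E[X] = Σ_H E[X_H] = 135135 · p^{7} = 135135 · 1/128 = 135135/128.
Numerically: E[X] ≈ 1055.74.

E[X] = 135135 · (1/2)^{7} = 135135/128 ≈ 1055.74.


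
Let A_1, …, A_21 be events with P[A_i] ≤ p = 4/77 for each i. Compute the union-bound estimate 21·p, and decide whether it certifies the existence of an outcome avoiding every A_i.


Union bound: P[∪_{i=1}^{21} A_i] ≤ Σ_i P[A_i] ≤ 21·p = 21·(4/77) = 12/11.
Numerically: 12/11 ≈ 1.090909.
Is 12/11 < 1? NO.
Since the bound 12/11 is ≥ 1, the union bound is uninformative here; it does NOT by itself certify existence.

21·p = 12/11 ≈ 1.090909; existence NOT certified by the union bound.


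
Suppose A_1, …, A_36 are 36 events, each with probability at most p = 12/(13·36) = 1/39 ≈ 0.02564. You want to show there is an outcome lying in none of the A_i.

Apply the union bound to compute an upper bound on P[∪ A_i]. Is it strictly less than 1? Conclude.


Union bound: P[∪_{i=1}^{36} A_i] ≤ Σ_i P[A_i] ≤ 36·p = 36·(1/39) = 12/13.
Numerically: 12/13 ≈ 0.92308.
Is 12/13 < 1? YES.
Since P[∪ A_i] ≤ 12/13 < 1, the complement has P[∩ A_i^c] ≥ 1 − 12/13 = 1/13 > 0, so some outcome avoids every A_i.

36·p = 12/13 ≈ 0.92308; existence CERTIFIED by the union bound.


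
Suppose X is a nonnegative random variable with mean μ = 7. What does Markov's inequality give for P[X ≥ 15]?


μ = E[X] = 7, a = 15.
Markov: P[X ≥ 15] ≤ μ/a = (7)/15 = 7/15.
Numerically: ≈ 0.466667.
(Since a = 15 > μ = 7.000000, the bound 7/15 is < 1 and informative.)

P[X ≥ 15] ≤ 7/15 ≈ 0.466667.


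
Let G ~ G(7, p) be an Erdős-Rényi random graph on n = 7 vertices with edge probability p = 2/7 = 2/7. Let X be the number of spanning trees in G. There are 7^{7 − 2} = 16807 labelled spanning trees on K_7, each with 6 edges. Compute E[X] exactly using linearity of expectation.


K_7 has 7^{7 − 2} = 16807 labelled spanning trees.
For each such spanning tree H, let X_H = 1 if all 6 edges of H are present in G. Then P[X_H = 1] = p^{6} = (2/7)^{6} = 64/117649.
By linearity: E[X] = Σ_H E[X_H] = 16807 · p^{6} = 16807 · 64/117649 = 64/7.
Numerically: E[X] ≈ 9.14286.

E[X] = 16807 · (2/7)^{6} = 64/7 ≈ 9.14286.


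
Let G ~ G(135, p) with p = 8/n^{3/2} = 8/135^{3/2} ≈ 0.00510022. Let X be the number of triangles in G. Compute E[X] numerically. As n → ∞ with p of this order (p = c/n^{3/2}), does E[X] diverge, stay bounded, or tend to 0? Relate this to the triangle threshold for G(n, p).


Number of potential triangles: C(135, 3) = 400995.
Each occurs with probability p³ ≈ (0.00510022)³ ≈ 1.32668556e-07.
By linearity: E[X] = C(135, 3)·p³ ≈ 400995 · 1.32668556e-07 ≈ 0.053199.
Since α = 3/2 > 1, p = c/n^{3/2} = o(1/n) is below the triangle threshold p ~ 1/n. Asymptotically E[X] ~ (c³/6)·n^{3(1−α)} = (8³/6)·n^{-1.5} → 0, so by Markov's inequality G has no triangles w.h.p.

E[X] ≈ 0.053199; in regime p = Θ(1/n^{3/2}) E[X] tends to 0 (below the triangle threshold p ~ 1/n).


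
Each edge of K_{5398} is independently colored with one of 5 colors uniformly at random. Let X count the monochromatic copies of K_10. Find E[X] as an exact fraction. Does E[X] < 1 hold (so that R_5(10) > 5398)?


E[X] = C(5398, 10) · 5^{1 − 45} = 5740413564134635387185954535766 · 5^{−44} = 5740413564134635387185954535766/5684341886080801486968994140625.
As a reduced fraction: E[X] = 5740413564134635387185954535766/5684341886080801486968994140625 ≈ 1.009864.
Is E[X] < 1? NO.
Since E[X] ≥ 1, the first-moment bound is inconclusive at n = 5398; it does NOT by itself certify R_5(10) > 5398.

E[X] = 5740413564134635387185954535766/5684341886080801486968994140625 ≈ 1.009864; E[X] ≥ 1; first-moment method inconclusive here.


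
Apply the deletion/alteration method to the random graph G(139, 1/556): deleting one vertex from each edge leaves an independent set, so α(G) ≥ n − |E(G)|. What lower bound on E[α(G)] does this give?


E[|E(G)|] = C(139, 2)·p = 9591 · (1/556) = 69/4.
E[α(G)] ≥ n − E[|E(G)|] = 139 − 69/4 = 487/4.
Numerically: ≈ 121.75000.
(This is only a lower bound; the true E[α(G)] may be larger.)

E[α(G)] ≥ 487/4 ≈ 121.75000.


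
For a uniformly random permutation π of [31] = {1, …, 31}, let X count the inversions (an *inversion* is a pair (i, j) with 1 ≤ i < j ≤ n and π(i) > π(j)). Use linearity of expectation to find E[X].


Write X = Σ X_I over the C(31, 2) = 465 pairs i < j, with X_I the indicator of one inversion.
There are 465 indicators.
For each fixed pair i < j, the values π(i) and π(j) are two distinct elements of {1, …, 31} in uniformly random order; by symmetry P[π(i) > π(j)] = 1/2.
By linearity: E[X] = 465 · (1/2) = C(31, 2) · (1/2) = 465/2 = 465/2 ≈ 232.50000.

E[X] = 465/2 = 232.50000.


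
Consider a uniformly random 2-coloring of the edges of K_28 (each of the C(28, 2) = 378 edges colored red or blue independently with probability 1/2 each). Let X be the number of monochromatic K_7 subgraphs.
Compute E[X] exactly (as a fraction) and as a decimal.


Let X = Σ_S X_S over the C(28, 7) = 1184040 subsets S of size 7, where X_S = 1 if the K_7 on S is monochromatic.
For a fixed S, the K_7 on S has C(7, 2) = 21 edges. P[all 21 edges red] = (1/2)^21, and likewise for blue, so P[monochromatic] = 2·(1/2)^21 = 2^{1 − 21} = 1/1048576.
Summing: E[X] = C(28, 7) · 2^{1 − 21} = 1184040 · 1/1048576 = 148005/131072.
Numerically: E[X] ≈ 1.12919.

E[X] = C(28,7)·2^(1−C(7,2)) = 148005/131072 ≈ 1.12919.


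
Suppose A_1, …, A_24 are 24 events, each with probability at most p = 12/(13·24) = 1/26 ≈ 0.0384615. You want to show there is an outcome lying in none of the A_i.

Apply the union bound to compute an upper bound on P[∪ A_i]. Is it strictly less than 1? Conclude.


Union bound: P[∪_{i=1}^{24} A_i] ≤ Σ_i P[A_i] ≤ 24·p = 24·(1/26) = 12/13.
Numerically: 12/13 ≈ 0.9230769.
Is 12/13 < 1? YES.
Since P[∪ A_i] ≤ 12/13 < 1, the complement has P[∩ A_i^c] ≥ 1 − 12/13 = 1/13 > 0, so some outcome avoids every A_i.

24·p = 12/13 ≈ 0.9230769; existence CERTIFIED by the union bound.


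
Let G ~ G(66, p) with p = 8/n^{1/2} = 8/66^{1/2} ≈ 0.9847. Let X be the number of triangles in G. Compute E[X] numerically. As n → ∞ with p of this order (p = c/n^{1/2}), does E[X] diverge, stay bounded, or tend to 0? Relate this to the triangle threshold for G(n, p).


Number of potential triangles: C(66, 3) = 45760.
Each occurs with probability p³ ≈ (0.9847)³ ≈ 9.548916e-01.
By linearity: E[X] = C(66, 3)·p³ ≈ 45760 · 9.548916e-01 ≈ 43695.8381.
Since α = 1/2 < 1, p = c/n^{1/2} ≫ 1/n is above the triangle threshold p ~ 1/n. Asymptotically E[X] ~ (c³/6)·n^{3(1−α)} = (8³/6)·n^{1.5} → ∞; triangles are abundant w.h.p.

E[X] ≈ 43695.8381; in regime p = Θ(1/n^{1/2}) E[X] diverges (above the triangle threshold p ~ 1/n).


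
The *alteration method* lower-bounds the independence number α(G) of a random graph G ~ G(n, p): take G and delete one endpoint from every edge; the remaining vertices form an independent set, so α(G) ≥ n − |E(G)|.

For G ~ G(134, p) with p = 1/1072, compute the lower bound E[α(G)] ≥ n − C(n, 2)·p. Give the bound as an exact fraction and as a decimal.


E[|E(G)|] = C(134, 2)·p = 8911 · (1/1072) = 133/16.
E[α(G)] ≥ n − E[|E(G)|] = 134 − 133/16 = 2011/16.
Numerically: ≈ 125.687500.
(This is only a lower bound; the true E[α(G)] may be larger.)

E[α(G)] ≥ 2011/16 ≈ 125.687500.


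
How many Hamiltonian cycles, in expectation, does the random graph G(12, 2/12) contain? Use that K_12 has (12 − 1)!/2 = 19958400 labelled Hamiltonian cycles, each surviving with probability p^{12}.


K_12 has (12 − 1)!/2 = 19958400 labelled Hamiltonian cycles.
For each such Hamiltonian cycle H, let X_H = 1 if all 12 edges of H are present in G. Then P[X_H = 1] = p^{12} = (1/6)^{12} = 1/2176782336.
Summing the indicators: E[X] = Σ_H E[X_H] = 19958400 · p^{12} = 19958400 · 1/2176782336 = 1925/209952.
Numerically: E[X] ≈ 0.00917.

E[X] = 19958400 · (1/6)^{12} = 1925/209952 ≈ 0.00917.


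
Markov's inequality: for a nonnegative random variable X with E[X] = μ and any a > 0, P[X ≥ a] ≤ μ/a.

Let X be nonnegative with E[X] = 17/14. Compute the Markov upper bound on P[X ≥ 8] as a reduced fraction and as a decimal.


μ = E[X] = 17/14, a = 8.
Markov: P[X ≥ 8] ≤ μ/a = (17/14)/8 = 17/112.
Numerically: ≈ 0.15179.
(Since a = 8 > μ = 1.21429, the bound 17/112 is < 1 and informative.)

P[X ≥ 8] ≤ 17/112 ≈ 0.15179.


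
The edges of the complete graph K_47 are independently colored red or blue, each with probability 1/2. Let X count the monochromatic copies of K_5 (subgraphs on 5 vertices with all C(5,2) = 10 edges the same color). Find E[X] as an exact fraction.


Let X = Σ_S X_S over the C(47, 5) = 1533939 subsets S of size 5, where X_S = 1 if the K_5 on S is monochromatic.
For a fixed S, the K_5 on S has C(5, 2) = 10 edges. P[all 10 edges red] = (1/2)^10, and likewise for blue, so P[monochromatic] = 2·(1/2)^10 = 2^{1 − 10} = 1/512.
By linearity of expectation: E[X] = C(47, 5) · 2^{1 − 10} = 1533939 · 1/512 = 1533939/512.
Numerically: E[X] ≈ 2995.9746.

E[X] = C(47,5)·2^(1−C(5,2)) = 1533939/512 ≈ 2995.9746.


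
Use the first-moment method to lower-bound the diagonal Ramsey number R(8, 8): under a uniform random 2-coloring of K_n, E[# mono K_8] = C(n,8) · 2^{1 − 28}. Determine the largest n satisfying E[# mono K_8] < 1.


We need C(n, 8) · 2^{1 − 28} < 1, i.e. C(n, 8) < 2^{28 − 1} = 134217728.
Check values of n near the boundary:
  n = 36: C(36, 8) = 30260340; 30260340 < 134217728? YES
  n = 37: C(37, 8) = 38608020; 38608020 < 134217728? YES
  n = 38: C(38, 8) = 48903492; 48903492 < 134217728? YES
  n = 39: C(39, 8) = 61523748; 61523748 < 134217728? YES
  n = 40: C(40, 8) = 76904685; 76904685 < 134217728? YES
  n = 41: C(41, 8) = 95548245; 95548245 < 134217728? YES
  n = 42: C(42, 8) = 118030185; 118030185 < 134217728? YES
  n = 43: C(43, 8) = 145008513; 145008513 < 134217728? NO
  n = 44: C(44, 8) = 177232627; 177232627 < 134217728? NO
The largest n with C(n, 8) < 134217728 is n = 42 (where E[X] = 118030185/134217728 ≈ 0.87939). Hence R(8, 8) > 42, i.e. R(8, 8) ≥ 43.

Largest n = 42; hence R(8, 8) > 42.


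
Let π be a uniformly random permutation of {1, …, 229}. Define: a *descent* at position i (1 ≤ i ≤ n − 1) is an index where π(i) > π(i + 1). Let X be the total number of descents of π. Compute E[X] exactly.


Write X = Σ X_I over i = 1, …, 228, with X_I the indicator of one descent.
There are 228 indicators.
For each fixed i, the pair (π(i), π(i+1)) is a uniformly random ordered pair of distinct values from {1, …, 229}; by symmetry P[π(i) > π(i+1)] = 1/2.
By linearity: E[X] = 228 · (1/2) = (229 − 1) · (1/2) = 114 ≈ 114.000.

E[X] = 114 = 114.000.


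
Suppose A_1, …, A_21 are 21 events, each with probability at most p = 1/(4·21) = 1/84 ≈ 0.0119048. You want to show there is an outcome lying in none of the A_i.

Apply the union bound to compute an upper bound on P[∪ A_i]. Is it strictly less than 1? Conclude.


Union bound: P[∪_{i=1}^{21} A_i] ≤ Σ_i P[A_i] ≤ 21·p = 21·(1/84) = 1/4.
Numerically: 1/4 ≈ 0.2500000.
Is 1/4 < 1? YES.
Since P[∪ A_i] ≤ 1/4 < 1, the complement has P[∩ A_i^c] ≥ 1 − 1/4 = 3/4 > 0, so some outcome avoids every A_i.

21·p = 1/4 ≈ 0.2500000; existence CERTIFIED by the union bound.


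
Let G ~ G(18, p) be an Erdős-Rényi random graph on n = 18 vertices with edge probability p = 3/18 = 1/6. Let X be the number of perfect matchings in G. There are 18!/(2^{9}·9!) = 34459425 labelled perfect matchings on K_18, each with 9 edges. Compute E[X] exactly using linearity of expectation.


K_18 has 18!/(2^{9}·9!) = 34459425 labelled perfect matchings.
For each such perfect matching H, let X_H = 1 if all 9 edges of H are present in G. Then P[X_H = 1] = p^{9} = (1/6)^{9} = 1/10077696.
Summing the indicators: E[X] = Σ_H E[X_H] = 34459425 · p^{9} = 34459425 · 1/10077696 = 425425/124416.
Numerically: E[X] ≈ 3.41938.

E[X] = 34459425 · (1/6)^{9} = 425425/124416 ≈ 3.41938.


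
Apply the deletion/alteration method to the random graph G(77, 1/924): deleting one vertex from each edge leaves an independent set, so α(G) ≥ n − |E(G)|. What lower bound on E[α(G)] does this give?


E[|E(G)|] = C(77, 2)·p = 2926 · (1/924) = 19/6.
E[α(G)] ≥ n − E[|E(G)|] = 77 − 19/6 = 443/6.
Numerically: ≈ 73.83333.
(This is only a lower bound; the true E[α(G)] may be larger.)

E[α(G)] ≥ 443/6 ≈ 73.83333.


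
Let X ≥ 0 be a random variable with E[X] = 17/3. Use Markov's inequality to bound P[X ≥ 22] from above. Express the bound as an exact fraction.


μ = E[X] = 17/3, a = 22.
Markov: P[X ≥ 22] ≤ μ/a = (17/3)/22 = 17/66.
Numerically: ≈ 0.2576.
(Since a = 22 > μ = 5.6667, the bound 17/66 is < 1 and informative.)

P[X ≥ 22] ≤ 17/66 ≈ 0.2576.


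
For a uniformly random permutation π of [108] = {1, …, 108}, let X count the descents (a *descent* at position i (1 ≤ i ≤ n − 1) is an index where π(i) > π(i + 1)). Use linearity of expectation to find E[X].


Write X = Σ X_I over i = 1, …, 107, with X_I the indicator of one descent.
There are 107 indicators.
For each fixed i, the pair (π(i), π(i+1)) is a uniformly random ordered pair of distinct values from {1, …, 108}; by symmetry P[π(i) > π(i+1)] = 1/2.
By linearity: E[X] = 107 · (1/2) = (108 − 1) · (1/2) = 107/2 ≈ 53.500.

E[X] = 107/2 = 53.500.


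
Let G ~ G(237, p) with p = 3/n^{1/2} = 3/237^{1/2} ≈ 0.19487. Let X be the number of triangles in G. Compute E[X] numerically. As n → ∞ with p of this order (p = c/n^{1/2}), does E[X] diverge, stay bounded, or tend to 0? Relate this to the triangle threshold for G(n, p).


Number of potential triangles: C(237, 3) = 2190670.
Each occurs with probability p³ ≈ (0.19487)³ ≈ 7.4001623e-03.
By linearity: E[X] = C(237, 3)·p³ ≈ 2190670 · 7.4001623e-03 ≈ 16211.31356.
Since α = 1/2 < 1, p = c/n^{1/2} ≫ 1/n is above the triangle threshold p ~ 1/n. Asymptotically E[X] ~ (c³/6)·n^{3(1−α)} = (3³/6)·n^{1.5} → ∞; triangles are abundant w.h.p.

E[X] ≈ 16211.31356; in regime p = Θ(1/n^{1/2}) E[X] diverges (above the triangle threshold p ~ 1/n).


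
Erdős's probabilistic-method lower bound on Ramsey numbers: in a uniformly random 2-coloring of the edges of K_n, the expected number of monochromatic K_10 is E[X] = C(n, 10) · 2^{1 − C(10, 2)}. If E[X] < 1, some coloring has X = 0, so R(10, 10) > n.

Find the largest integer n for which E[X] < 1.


We need C(n, 10) · 2^{1 − 45} < 1, i.e. C(n, 10) < 2^{45 − 1} = 17592186044416.
Check values of n near the boundary:
  n = 95: C(95, 10) = 10104934117421; 10104934117421 < 17592186044416? YES
  n = 96: C(96, 10) = 11279926456656; 11279926456656 < 17592186044416? YES
  n = 97: C(97, 10) = 12576469727536; 12576469727536 < 17592186044416? YES
  n = 98: C(98, 10) = 14005614014756; 14005614014756 < 17592186044416? YES
  n = 99: C(99, 10) = 15579278510796; 15579278510796 < 17592186044416? YES
  n = 100: C(100, 10) = 17310309456440; 17310309456440 < 17592186044416? YES
  n = 101: C(101, 10) = 19212541264840; 19212541264840 < 17592186044416? NO
  n = 102: C(102, 10) = 21300860967540; 21300860967540 < 17592186044416? NO
  n = 103: C(103, 10) = 23591276125340; 23591276125340 < 17592186044416? NO
The largest n with C(n, 10) < 17592186044416 is n = 100 (where E[X] = 2163788682055/2199023255552 ≈ 0.984). Hence R(10, 10) > 100, i.e. R(10, 10) ≥ 101.

Largest n = 100; hence R(10, 10) > 100.


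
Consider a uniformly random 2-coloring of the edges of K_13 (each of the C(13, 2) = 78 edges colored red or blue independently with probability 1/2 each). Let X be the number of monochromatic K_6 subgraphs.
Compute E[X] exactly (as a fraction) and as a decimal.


Let X = Σ_S X_S over the C(13, 6) = 1716 subsets S of size 6, where X_S = 1 if the K_6 on S is monochromatic.
For a fixed S, the K_6 on S has C(6, 2) = 15 edges. P[all 15 edges red] = (1/2)^15, and likewise for blue, so P[monochromatic] = 2·(1/2)^15 = 2^{1 − 15} = 1/16384.
By linearity of expectation: E[X] = C(13, 6) · 2^{1 − 15} = 1716 · 1/16384 = 429/4096.
Numerically: E[X] ≈ 0.105.

E[X] = C(13,6)·2^(1−C(6,2)) = 429/4096 ≈ 0.105.


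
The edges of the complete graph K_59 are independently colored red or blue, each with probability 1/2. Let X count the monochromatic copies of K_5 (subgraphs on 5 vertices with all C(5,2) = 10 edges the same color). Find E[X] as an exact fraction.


Let X = Σ_S X_S over the C(59, 5) = 5006386 subsets S of size 5, where X_S = 1 if the K_5 on S is monochromatic.
For a fixed S, the K_5 on S has C(5, 2) = 10 edges. P[all 10 edges red] = (1/2)^10, and likewise for blue, so P[monochromatic] = 2·(1/2)^10 = 2^{1 − 10} = 1/512.
By linearity of expectation: E[X] = C(59, 5) · 2^{1 − 10} = 5006386 · 1/512 = 2503193/256.
Numerically: E[X] ≈ 9778.0977.

E[X] = C(59,5)·2^(1−C(5,2)) = 2503193/256 ≈ 9778.0977.


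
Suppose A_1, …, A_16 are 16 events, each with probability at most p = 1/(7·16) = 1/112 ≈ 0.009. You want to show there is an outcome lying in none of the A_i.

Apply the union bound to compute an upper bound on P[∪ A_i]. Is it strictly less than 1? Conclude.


Union bound: P[∪_{i=1}^{16} A_i] ≤ Σ_i P[A_i] ≤ 16·p = 16·(1/112) = 1/7.
Numerically: 1/7 ≈ 0.143.
Is 1/7 < 1? YES.
Since P[∪ A_i] ≤ 1/7 < 1, the complement has P[∩ A_i^c] ≥ 1 − 1/7 = 6/7 > 0, so some outcome avoids every A_i.

16·p = 1/7 ≈ 0.143; existence CERTIFIED by the union bound.


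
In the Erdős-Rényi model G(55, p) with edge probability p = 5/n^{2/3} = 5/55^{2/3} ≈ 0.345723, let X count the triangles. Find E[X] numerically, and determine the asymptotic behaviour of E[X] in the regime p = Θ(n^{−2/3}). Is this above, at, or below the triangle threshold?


Number of potential triangles: C(55, 3) = 26235.
Each occurs with probability p³ ≈ (0.345723)³ ≈ 4.13223140e-02.
By linearity: E[X] = C(55, 3)·p³ ≈ 26235 · 4.13223140e-02 ≈ 1084.090909.
Since α = 2/3 < 1, p = c/n^{2/3} ≫ 1/n is above the triangle threshold p ~ 1/n. Asymptotically E[X] ~ (c³/6)·n^{3(1−α)} = (5³/6)·n^{1} → ∞; triangles are abundant w.h.p.

E[X] ≈ 1084.090909; in regime p = Θ(1/n^{2/3}) E[X] diverges (above the triangle threshold p ~ 1/n).


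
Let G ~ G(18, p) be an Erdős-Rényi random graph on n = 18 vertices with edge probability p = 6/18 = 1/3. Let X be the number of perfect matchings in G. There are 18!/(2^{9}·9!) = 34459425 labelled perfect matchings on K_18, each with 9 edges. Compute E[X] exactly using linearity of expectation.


K_18 has 18!/(2^{9}·9!) = 34459425 labelled perfect matchings.
For each such perfect matching H, let X_H = 1 if all 9 edges of H are present in G. Then P[X_H = 1] = p^{9} = (1/3)^{9} = 1/19683.
By linearity: E[X] = Σ_H E[X_H] = 34459425 · p^{9} = 34459425 · 1/19683 = 425425/243.
Numerically: E[X] ≈ 1751.

E[X] = 34459425 · (1/3)^{9} = 425425/243 ≈ 1751.


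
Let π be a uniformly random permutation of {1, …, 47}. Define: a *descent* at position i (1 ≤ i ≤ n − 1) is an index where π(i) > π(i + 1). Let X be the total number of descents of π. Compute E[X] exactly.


Write X = Σ X_I over i = 1, …, 46, with X_I the indicator of one descent.
There are 46 indicators.
For each fixed i, the pair (π(i), π(i+1)) is a uniformly random ordered pair of distinct values from {1, …, 47}; by symmetry P[π(i) > π(i+1)] = 1/2.
By linearity: E[X] = 46 · (1/2) = (47 − 1) · (1/2) = 23 ≈ 23.00000.

E[X] = 23 = 23.00000.


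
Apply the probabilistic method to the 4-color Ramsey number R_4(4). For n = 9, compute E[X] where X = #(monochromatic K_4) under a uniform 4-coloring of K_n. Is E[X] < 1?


E[X] = C(9, 4) · 4^{1 − 6} = 126 · 4^{−5} = 126/1024.
As a reduced fraction: E[X] = 63/512 ≈ 0.1230.
Is E[X] < 1? YES.
Since E[X] < 1, there exists a 4-coloring of K_{9} with no monochromatic K_4; hence R_4(4) > 9.

E[X] = 63/512 ≈ 0.1230; E[X] < 1, so R_4(4) > 9.


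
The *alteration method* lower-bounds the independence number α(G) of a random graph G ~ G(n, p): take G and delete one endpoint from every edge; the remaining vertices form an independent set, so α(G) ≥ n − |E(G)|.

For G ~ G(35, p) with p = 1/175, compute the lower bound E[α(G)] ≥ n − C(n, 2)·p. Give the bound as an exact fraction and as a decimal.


E[|E(G)|] = C(35, 2)·p = 595 · (1/175) = 17/5.
E[α(G)] ≥ n − E[|E(G)|] = 35 − 17/5 = 158/5.
Numerically: ≈ 31.6000.
(This is only a lower bound; the true E[α(G)] may be larger.)

E[α(G)] ≥ 158/5 ≈ 31.6000.


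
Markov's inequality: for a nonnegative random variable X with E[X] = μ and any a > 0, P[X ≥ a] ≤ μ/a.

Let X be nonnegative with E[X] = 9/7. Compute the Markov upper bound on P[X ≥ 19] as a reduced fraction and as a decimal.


μ = E[X] = 9/7, a = 19.
Markov: P[X ≥ 19] ≤ μ/a = (9/7)/19 = 9/133.
Numerically: ≈ 0.0677.
(Since a = 19 > μ = 1.2857, the bound 9/133 is < 1 and informative.)

P[X ≥ 19] ≤ 9/133 ≈ 0.0677.


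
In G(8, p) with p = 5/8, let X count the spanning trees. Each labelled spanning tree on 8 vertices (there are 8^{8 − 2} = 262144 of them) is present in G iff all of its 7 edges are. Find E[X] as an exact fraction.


K_8 has 8^{8 − 2} = 262144 labelled spanning trees.
For each such spanning tree H, let X_H = 1 if all 7 edges of H are present in G. Then P[X_H = 1] = p^{7} = (5/8)^{7} = 78125/2097152.
By linearity: E[X] = Σ_H E[X_H] = 262144 · p^{7} = 262144 · 78125/2097152 = 78125/8.
Numerically: E[X] ≈ 9765.6.

E[X] = 262144 · (5/8)^{7} = 78125/8 ≈ 9765.6.


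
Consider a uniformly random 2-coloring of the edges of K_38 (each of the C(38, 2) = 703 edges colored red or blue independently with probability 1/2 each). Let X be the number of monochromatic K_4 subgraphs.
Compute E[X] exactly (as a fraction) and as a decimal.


Let X = Σ_S X_S over the C(38, 4) = 73815 subsets S of size 4, where X_S = 1 if the K_4 on S is monochromatic.
For a fixed S, the K_4 on S has C(4, 2) = 6 edges. P[all 6 edges red] = (1/2)^6, and likewise for blue, so P[monochromatic] = 2·(1/2)^6 = 2^{1 − 6} = 1/32.
By linearity: E[X] = C(38, 4) · 2^{1 − 6} = 73815 · 1/32 = 73815/32.
Numerically: E[X] ≈ 2306.71875.

E[X] = C(38,4)·2^(1−C(4,2)) = 73815/32 ≈ 2306.71875.


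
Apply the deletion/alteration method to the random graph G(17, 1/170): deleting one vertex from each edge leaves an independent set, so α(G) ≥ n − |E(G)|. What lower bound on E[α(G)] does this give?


E[|E(G)|] = C(17, 2)·p = 136 · (1/170) = 4/5.
E[α(G)] ≥ n − E[|E(G)|] = 17 − 4/5 = 81/5.
Numerically: ≈ 16.2000.
(This is only a lower bound; the true E[α(G)] may be larger.)

E[α(G)] ≥ 81/5 ≈ 16.2000.


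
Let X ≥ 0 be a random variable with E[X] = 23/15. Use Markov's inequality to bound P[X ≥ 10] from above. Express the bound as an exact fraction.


μ = E[X] = 23/15, a = 10.
Markov: P[X ≥ 10] ≤ μ/a = (23/15)/10 = 23/150.
Numerically: ≈ 0.153333.
(Since a = 10 > μ = 1.533333, the bound 23/150 is < 1 and informative.)

P[X ≥ 10] ≤ 23/150 ≈ 0.153333.


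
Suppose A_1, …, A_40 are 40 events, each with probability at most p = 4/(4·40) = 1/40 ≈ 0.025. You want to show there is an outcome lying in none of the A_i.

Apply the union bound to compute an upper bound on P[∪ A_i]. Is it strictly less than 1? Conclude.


Union bound: P[∪_{i=1}^{40} A_i] ≤ Σ_i P[A_i] ≤ 40·p = 40·(1/40) = 1.
Numerically: 1 ≈ 1.000.
Is 1 < 1? NO.
Since the bound 1 is ≥ 1, the union bound is uninformative here; it does NOT by itself certify existence.

40·p = 1 ≈ 1.000; existence NOT certified by the union bound.


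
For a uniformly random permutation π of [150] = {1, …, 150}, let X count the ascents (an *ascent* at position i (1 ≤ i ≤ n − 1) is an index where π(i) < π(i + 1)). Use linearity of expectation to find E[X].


Write X = Σ X_I over i = 1, …, 149, with X_I the indicator of one ascent.
There are 149 indicators.
For each fixed i, the pair (π(i), π(i+1)) is a uniformly random ordered pair of distinct values from {1, …, 150}; by symmetry P[π(i) < π(i+1)] = 1/2.
By linearity: E[X] = 149 · (1/2) = (150 − 1) · (1/2) = 149/2 ≈ 74.50000.

E[X] = 149/2 = 74.50000.


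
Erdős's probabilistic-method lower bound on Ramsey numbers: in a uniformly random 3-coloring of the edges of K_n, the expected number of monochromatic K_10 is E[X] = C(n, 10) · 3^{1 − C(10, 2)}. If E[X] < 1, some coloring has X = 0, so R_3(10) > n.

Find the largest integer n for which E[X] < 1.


We need C(n, 10) · 3^{1 − 45} < 1, i.e. C(n, 10) < 3^{45 − 1} = 984770902183611232881.
Check values of n near the boundary:
  n = 569: C(569, 10) = 905357721286137524328; 905357721286137524328 < 984770902183611232881? YES
  n = 570: C(570, 10) = 921524823451961408691; 921524823451961408691 < 984770902183611232881? YES
  n = 571: C(571, 10) = 937951290893172842001; 937951290893172842001 < 984770902183611232881? YES
  n = 572: C(572, 10) = 954640815642161682606; 954640815642161682606 < 984770902183611232881? YES
  n = 573: C(573, 10) = 971597135635805762226; 971597135635805762226 < 984770902183611232881? YES
  n = 574: C(574, 10) = 988824035203816502691; 988824035203816502691 < 984770902183611232881? NO
The largest n with C(n, 10) < 984770902183611232881 is n = 573 (where E[X] = 35985079097622435638/36472996377170786403 ≈ 0.9866). Hence R_3(10) > 573, i.e. R_3(10) ≥ 574.

Largest n = 573; hence R_3(10) > 573.


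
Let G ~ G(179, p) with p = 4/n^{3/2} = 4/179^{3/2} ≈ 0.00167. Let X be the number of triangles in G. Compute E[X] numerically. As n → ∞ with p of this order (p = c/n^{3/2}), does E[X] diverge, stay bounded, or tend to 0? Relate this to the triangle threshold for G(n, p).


Number of potential triangles: C(179, 3) = 939929.
Each occurs with probability p³ ≈ (0.00167)³ ≈ 4.659522e-09.
By linearity: E[X] = C(179, 3)·p³ ≈ 939929 · 4.659522e-09 ≈ 0.0044.
Since α = 3/2 > 1, p = c/n^{3/2} = o(1/n) is below the triangle threshold p ~ 1/n. Asymptotically E[X] ~ (c³/6)·n^{3(1−α)} = (4³/6)·n^{-1.5} → 0, so by Markov's inequality G has no triangles w.h.p.

E[X] ≈ 0.0044; in regime p = Θ(1/n^{3/2}) E[X] tends to 0 (below the triangle threshold p ~ 1/n).


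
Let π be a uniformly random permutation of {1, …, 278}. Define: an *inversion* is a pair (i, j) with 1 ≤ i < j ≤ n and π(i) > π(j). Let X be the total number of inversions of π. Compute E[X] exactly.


Write X = Σ X_I over the C(278, 2) = 38503 pairs i < j, with X_I the indicator of one inversion.
There are 38503 indicators.
For each fixed pair i < j, the values π(i) and π(j) are two distinct elements of {1, …, 278} in uniformly random order; by symmetry P[π(i) > π(j)] = 1/2.
By linearity: E[X] = 38503 · (1/2) = C(278, 2) · (1/2) = 38503/2 = 38503/2 ≈ 19251.500000.

E[X] = 38503/2 = 19251.500000.


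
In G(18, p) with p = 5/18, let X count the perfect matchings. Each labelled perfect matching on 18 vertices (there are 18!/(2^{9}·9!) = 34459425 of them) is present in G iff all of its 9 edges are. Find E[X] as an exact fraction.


K_18 has 18!/(2^{9}·9!) = 34459425 labelled perfect matchings.
For each such perfect matching H, let X_H = 1 if all 9 edges of H are present in G. Then P[X_H = 1] = p^{9} = (5/18)^{9} = 1953125/198359290368.
By linearity: E[X] = Σ_H E[X_H] = 34459425 · p^{9} = 34459425 · 1953125/198359290368 = 830908203125/2448880128.
Numerically: E[X] ≈ 339.301.

E[X] = 34459425 · (5/18)^{9} = 830908203125/2448880128 ≈ 339.301.


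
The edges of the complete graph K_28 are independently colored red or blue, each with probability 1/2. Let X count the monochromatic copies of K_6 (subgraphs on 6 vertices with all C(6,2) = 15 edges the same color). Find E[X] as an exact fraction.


Let X = Σ_S X_S over the C(28, 6) = 376740 subsets S of size 6, where X_S = 1 if the K_6 on S is monochromatic.
For a fixed S, the K_6 on S has C(6, 2) = 15 edges. P[all 15 edges red] = (1/2)^15, and likewise for blue, so P[monochromatic] = 2·(1/2)^15 = 2^{1 − 15} = 1/16384.
By linearity of expectation: E[X] = C(28, 6) · 2^{1 − 15} = 376740 · 1/16384 = 94185/4096.
Numerically: E[X] ≈ 22.99438.

E[X] = C(28,6)·2^(1−C(6,2)) = 94185/4096 ≈ 22.99438.


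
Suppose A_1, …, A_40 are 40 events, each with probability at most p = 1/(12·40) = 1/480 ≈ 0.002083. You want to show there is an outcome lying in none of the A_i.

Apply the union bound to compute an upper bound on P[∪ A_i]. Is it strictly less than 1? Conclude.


Union bound: P[∪_{i=1}^{40} A_i] ≤ Σ_i P[A_i] ≤ 40·p = 40·(1/480) = 1/12.
Numerically: 1/12 ≈ 0.083333.
Is 1/12 < 1? YES.
Since P[∪ A_i] ≤ 1/12 < 1, the complement has P[∩ A_i^c] ≥ 1 − 1/12 = 11/12 > 0, so some outcome avoids every A_i.

40·p = 1/12 ≈ 0.083333; existence CERTIFIED by the union bound.


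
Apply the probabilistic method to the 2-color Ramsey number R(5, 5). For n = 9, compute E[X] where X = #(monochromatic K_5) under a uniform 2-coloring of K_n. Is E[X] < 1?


E[X] = C(9, 5) · 2^{1 − 10} = 126 · 2^{−9} = 126/512.
As a reduced fraction: E[X] = 63/256 ≈ 0.246094.
Is E[X] < 1? YES.
Since E[X] < 1, there exists a 2-coloring of K_{9} with no monochromatic K_5; hence R(5, 5) > 9.

E[X] = 63/256 ≈ 0.246094; E[X] < 1, so R(5, 5) > 9.


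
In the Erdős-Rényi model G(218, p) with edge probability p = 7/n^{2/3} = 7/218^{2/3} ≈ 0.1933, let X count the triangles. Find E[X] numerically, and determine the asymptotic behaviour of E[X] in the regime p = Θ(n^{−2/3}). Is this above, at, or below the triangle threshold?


Number of potential triangles: C(218, 3) = 1703016.
Each occurs with probability p³ ≈ (0.1933)³ ≈ 7.217406e-03.
By linearity: E[X] = C(218, 3)·p³ ≈ 1703016 · 7.217406e-03 ≈ 12291.3578.
Since α = 2/3 < 1, p = c/n^{2/3} ≫ 1/n is above the triangle threshold p ~ 1/n. Asymptotically E[X] ~ (c³/6)·n^{3(1−α)} = (7³/6)·n^{1} → ∞; triangles are abundant w.h.p.

E[X] ≈ 12291.3578; in regime p = Θ(1/n^{2/3}) E[X] diverges (above the triangle threshold p ~ 1/n).


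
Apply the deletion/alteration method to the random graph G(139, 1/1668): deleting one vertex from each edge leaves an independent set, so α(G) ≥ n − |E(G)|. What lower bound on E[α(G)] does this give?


E[|E(G)|] = C(139, 2)·p = 9591 · (1/1668) = 23/4.
E[α(G)] ≥ n − E[|E(G)|] = 139 − 23/4 = 533/4.
Numerically: ≈ 133.250000.
(This is only a lower bound; the true E[α(G)] may be larger.)

E[α(G)] ≥ 533/4 ≈ 133.250000.


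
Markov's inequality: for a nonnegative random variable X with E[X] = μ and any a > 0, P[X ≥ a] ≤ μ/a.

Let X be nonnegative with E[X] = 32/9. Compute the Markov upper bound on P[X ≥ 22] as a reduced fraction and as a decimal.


μ = E[X] = 32/9, a = 22.
Markov: P[X ≥ 22] ≤ μ/a = (32/9)/22 = 16/99.
Numerically: ≈ 0.162.
(Since a = 22 > μ = 3.556, the bound 16/99 is < 1 and informative.)

P[X ≥ 22] ≤ 16/99 ≈ 0.162.
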